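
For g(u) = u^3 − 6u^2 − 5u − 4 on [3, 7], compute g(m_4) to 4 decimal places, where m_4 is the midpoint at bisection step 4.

-3.5781

m = 5, g(m) = -54 (−); new bracket [5, 7]
m = 6, g(m) = -34 (−); new bracket [6, 7]
m = 6.5, g(m) = -15.375 (−); new bracket [6.5, 7]
m = 6.75, g(m) = -3.5781 (−); new bracket [6.75, 7]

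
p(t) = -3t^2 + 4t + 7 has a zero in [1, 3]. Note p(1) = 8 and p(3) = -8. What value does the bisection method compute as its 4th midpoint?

m = 2, p(m) = 3 (+); new bracket [2, 3]
m = 2.5, p(m) = -1.75 (−); new bracket [2, 2.5]
m = 2.25, p(m) = 0.8125 (+); new bracket [2.25, 2.5]
m = 2.375, p(m) = -0.4219 (−); new bracket [2.25, 2.375]

2.375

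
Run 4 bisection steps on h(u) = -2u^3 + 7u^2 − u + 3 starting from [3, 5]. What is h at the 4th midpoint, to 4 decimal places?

h(4) = -17 < 0, so the root lies in [3, 4]
h(3.5) = -0.5 < 0, so the root lies in [3, 3.5]
h(3.25) = 5.03125 > 0, so the root lies in [3.25, 3.5]
h(3.375) = 2.4727 > 0, so the root lies in [3.375, 3.5]

2.4727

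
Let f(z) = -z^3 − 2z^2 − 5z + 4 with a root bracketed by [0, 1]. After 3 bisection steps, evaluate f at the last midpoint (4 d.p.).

m = 0.5, f(m) = 0.875 (+); new bracket [0.5, 1]
m = 0.75, f(m) = -1.296875 (−); new bracket [0.5, 0.75]
m = 0.625, f(m) = -0.150391 (−); new bracket [0.5, 0.625]

-0.1504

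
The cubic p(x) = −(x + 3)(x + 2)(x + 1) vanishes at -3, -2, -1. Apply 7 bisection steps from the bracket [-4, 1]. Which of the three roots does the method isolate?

-1

p(-1.5) = 0.375 > 0, so the root lies in [-1.5, 1]
p(-0.25) = -3.609375 < 0, so the root lies in [-1.5, -0.25]
p(-0.875) = -0.298828 < 0, so the root lies in [-1.5, -0.875]
p(-1.1875) = 0.2761 > 0, so the root lies in [-1.1875, -0.875]
p(-1.03125) = 0.0596 > 0, so the root lies in [-1.03125, -0.875]
p(-0.953125) = -0.1004 < 0, so the root lies in [-1.03125, -0.953125]
p(-0.9921875) = -0.0158 < 0, so the root lies in [-1.03125, -0.9921875]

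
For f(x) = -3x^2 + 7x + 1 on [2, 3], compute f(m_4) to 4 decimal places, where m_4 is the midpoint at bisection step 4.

m = 2.5, f(m) = -0.25 (−); new bracket [2, 2.5]
m = 2.25, f(m) = 1.5625 (+); new bracket [2.25, 2.5]
m = 2.375, f(m) = 0.703125 (+); new bracket [2.375, 2.5]
m = 2.4375, f(m) = 0.2383 (+); new bracket [2.4375, 2.5]

0.2383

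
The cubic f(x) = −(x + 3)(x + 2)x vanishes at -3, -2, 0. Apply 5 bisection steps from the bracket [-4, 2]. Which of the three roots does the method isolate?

0

midpoint -1: f = 2 > 0 → [-1, 2]
midpoint 0.5: f = -4.375 < 0 → [-1, 0.5]
midpoint -0.25: f = 1.203125 > 0 → [-0.25, 0.5]
midpoint 0.125: f = -0.8301 < 0 → [-0.25, 0.125]
midpoint -0.0625: f = 0.3557 > 0 → [-0.0625, 0.125]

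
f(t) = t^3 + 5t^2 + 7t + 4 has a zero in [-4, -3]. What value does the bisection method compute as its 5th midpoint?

m = -3.5, f(m) = -2.125 (−); new bracket [-3.5, -3]
m = -3.25, f(m) = -0.265625 (−); new bracket [-3.25, -3]
m = -3.125, f(m) = 0.435547 (+); new bracket [-3.25, -3.125]
m = -3.1875, f(m) = 0.1028 (+); new bracket [-3.25, -3.1875]
m = -3.21875, f(m) = -0.0769 (−); new bracket [-3.21875, -3.1875]

-3.21875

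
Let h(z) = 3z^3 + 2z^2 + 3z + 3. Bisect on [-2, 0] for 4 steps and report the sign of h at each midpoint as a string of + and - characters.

h(-1) = -1 < 0, so the root lies in [-1, 0]
h(-0.5) = 1.625 > 0, so the root lies in [-1, -0.5]
h(-0.75) = 0.609375 > 0, so the root lies in [-1, -0.75]
h(-0.875) = -0.1035 < 0, so the root lies in [-0.875, -0.75]

-++-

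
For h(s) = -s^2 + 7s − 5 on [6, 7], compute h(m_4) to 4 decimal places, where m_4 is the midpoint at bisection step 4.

0.0273

midpoint 6.5: h = -1.75 < 0 → [6, 6.5]
midpoint 6.25: h = -0.3125 < 0 → [6, 6.25]
midpoint 6.125: h = 0.359375 > 0 → [6.125, 6.25]
midpoint 6.1875: h = 0.0273 > 0 → [6.1875, 6.25]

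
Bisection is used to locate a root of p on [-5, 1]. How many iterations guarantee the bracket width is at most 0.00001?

20

Width after n steps is 6/2^n. Need 2^n ≥ 6/0.00001 = 600000.
2^19 = 524288 < 600000 ≤ 2^20 = 1048576, so n = 20.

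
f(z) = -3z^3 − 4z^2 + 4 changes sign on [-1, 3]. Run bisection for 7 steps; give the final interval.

[0.78125, 0.8125]

m = 1, f(m) = -3 (−); new bracket [-1, 1]
m = 0, f(m) = 4 (+); new bracket [0, 1]
m = 0.5, f(m) = 2.625 (+); new bracket [0.5, 1]
m = 0.75, f(m) = 0.4844 (+); new bracket [0.75, 1]
m = 0.875, f(m) = -1.0723 (−); new bracket [0.75, 0.875]
m = 0.8125, f(m) = -0.2498 (−); new bracket [0.75, 0.8125]
m = 0.78125, f(m) = 0.1281 (+); new bracket [0.78125, 0.8125]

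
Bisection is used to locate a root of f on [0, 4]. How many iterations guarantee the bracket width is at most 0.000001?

22

Width after n steps is 4/2^n. Need 2^n ≥ 4/0.000001 = 4000000.
2^21 = 2097152 < 4000000 ≤ 2^22 = 4194304, so n = 22.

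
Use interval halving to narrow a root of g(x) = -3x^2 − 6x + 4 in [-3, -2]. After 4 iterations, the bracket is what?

[-2.5625, -2.5]

midpoint -2.5: g = 0.25 > 0 → [-3, -2.5]
midpoint -2.75: g = -2.1875 < 0 → [-2.75, -2.5]
midpoint -2.625: g = -0.921875 < 0 → [-2.625, -2.5]
midpoint -2.5625: g = -0.3242 < 0 → [-2.5625, -2.5]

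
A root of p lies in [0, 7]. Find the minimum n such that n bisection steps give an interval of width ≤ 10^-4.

Width after n steps is 7/2^n. Need 2^n ≥ 7/10^-4 = 70000.
2^16 = 65536 < 70000 ≤ 2^17 = 131072, so n = 17.

17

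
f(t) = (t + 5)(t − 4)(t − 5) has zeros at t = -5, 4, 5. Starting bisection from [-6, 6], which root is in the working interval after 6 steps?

-5

t = 0 gives f = 100, positive; keep [-6, 0]
t = -3 gives f = 112, positive; keep [-6, -3]
t = -4.5 gives f = 40.375, positive; keep [-6, -4.5]
t = -5.25 gives f = -23.7031, negative; keep [-5.25, -4.5]
t = -4.875 gives f = 10.9551, positive; keep [-5.25, -4.875]
t = -5.0625 gives f = -5.6995, negative; keep [-5.0625, -4.875]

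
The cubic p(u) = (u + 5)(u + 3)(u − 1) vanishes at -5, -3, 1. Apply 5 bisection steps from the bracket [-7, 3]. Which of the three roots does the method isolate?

m = -2, p(m) = -9 (−); new bracket [-2, 3]
m = 0.5, p(m) = -9.625 (−); new bracket [0.5, 3]
m = 1.75, p(m) = 24.046875 (+); new bracket [0.5, 1.75]
m = 1.125, p(m) = 3.1582 (+); new bracket [0.5, 1.125]
m = 0.8125, p(m) = -4.155 (−); new bracket [0.8125, 1.125]

1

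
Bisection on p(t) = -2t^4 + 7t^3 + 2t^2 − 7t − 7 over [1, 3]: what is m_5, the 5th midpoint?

midpoint 2: p = 11 > 0 → [1, 2]
midpoint 1.5: p = 0.5 > 0 → [1, 1.5]
midpoint 1.25: p = -3.835938 < 0 → [1.25, 1.5]
midpoint 1.375: p = -1.7954 < 0 → [1.375, 1.5]
midpoint 1.4375: p = -0.6765 < 0 → [1.4375, 1.5]

1.4375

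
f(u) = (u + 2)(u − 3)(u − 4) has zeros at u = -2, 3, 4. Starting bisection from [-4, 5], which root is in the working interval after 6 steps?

m = 0.5, f(m) = 21.875 (+); new bracket [-4, 0.5]
m = -1.75, f(m) = 6.828125 (+); new bracket [-4, -1.75]
m = -2.875, f(m) = -35.341797 (−); new bracket [-2.875, -1.75]
m = -2.3125, f(m) = -10.4797 (−); new bracket [-2.3125, -1.75]
m = -2.03125, f(m) = -0.9483 (−); new bracket [-2.03125, -1.75]
m = -1.890625, f(m) = 3.151 (+); new bracket [-2.03125, -1.890625]

-2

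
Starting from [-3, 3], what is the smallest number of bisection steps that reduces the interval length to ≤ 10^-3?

13

Width after n steps is 6/2^n. Need 2^n ≥ 6/10^-3 = 6000.
2^12 = 4096 < 6000 ≤ 2^13 = 8192, so n = 13.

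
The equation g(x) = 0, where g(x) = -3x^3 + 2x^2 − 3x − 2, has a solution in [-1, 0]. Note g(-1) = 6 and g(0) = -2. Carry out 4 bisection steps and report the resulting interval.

[-0.5, -0.4375]

m = -0.5, g(m) = 0.375 (+); new bracket [-0.5, 0]
m = -0.25, g(m) = -1.078125 (−); new bracket [-0.5, -0.25]
m = -0.375, g(m) = -0.435547 (−); new bracket [-0.5, -0.375]
m = -0.4375, g(m) = -0.0535 (−); new bracket [-0.5, -0.4375]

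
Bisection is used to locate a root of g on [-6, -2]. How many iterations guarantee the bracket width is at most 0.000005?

Width after n steps is 4/2^n. Need 2^n ≥ 4/0.000005 = 800000.
2^19 = 524288 < 800000 ≤ 2^20 = 1048576, so n = 20.

20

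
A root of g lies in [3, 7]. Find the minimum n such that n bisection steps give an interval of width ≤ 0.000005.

20

Width after n steps is 4/2^n. Need 2^n ≥ 4/0.000005 = 800000.
2^19 = 524288 < 800000 ≤ 2^20 = 1048576, so n = 20.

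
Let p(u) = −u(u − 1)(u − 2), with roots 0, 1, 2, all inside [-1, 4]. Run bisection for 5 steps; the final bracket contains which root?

m = 1.5, p(m) = 0.375 (+); new bracket [1.5, 4]
m = 2.75, p(m) = -3.609375 (−); new bracket [1.5, 2.75]
m = 2.125, p(m) = -0.298828 (−); new bracket [1.5, 2.125]
m = 1.8125, p(m) = 0.2761 (+); new bracket [1.8125, 2.125]
m = 1.96875, p(m) = 0.0596 (+); new bracket [1.96875, 2.125]

2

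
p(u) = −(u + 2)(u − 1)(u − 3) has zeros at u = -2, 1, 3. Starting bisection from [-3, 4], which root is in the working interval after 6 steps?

u = 0.5 gives p = -3.125, negative; keep [-3, 0.5]
u = -1.25 gives p = -7.171875, negative; keep [-3, -1.25]
u = -2.125 gives p = 2.001953, positive; keep [-2.125, -1.25]
u = -1.6875 gives p = -3.9368, negative; keep [-2.125, -1.6875]
u = -1.90625 gives p = -1.3368, negative; keep [-2.125, -1.90625]
u = -2.015625 gives p = 0.2363, positive; keep [-2.015625, -1.90625]

-2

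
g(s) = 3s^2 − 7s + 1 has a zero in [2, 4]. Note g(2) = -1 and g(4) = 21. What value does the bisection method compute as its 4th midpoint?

2.125

midpoint 3: g = 7 > 0 → [2, 3]
midpoint 2.5: g = 2.25 > 0 → [2, 2.5]
midpoint 2.25: g = 0.4375 > 0 → [2, 2.25]
midpoint 2.125: g = -0.3281 < 0 → [2.125, 2.25]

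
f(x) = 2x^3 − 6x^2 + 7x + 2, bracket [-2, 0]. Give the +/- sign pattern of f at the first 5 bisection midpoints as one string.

---++

m = -1, f(m) = -13 (−); new bracket [-1, 0]
m = -0.5, f(m) = -3.25 (−); new bracket [-0.5, 0]
m = -0.25, f(m) = -0.15625 (−); new bracket [-0.25, 0]
m = -0.125, f(m) = 1.0273 (+); new bracket [-0.25, -0.125]
m = -0.1875, f(m) = 0.4634 (+); new bracket [-0.25, -0.1875]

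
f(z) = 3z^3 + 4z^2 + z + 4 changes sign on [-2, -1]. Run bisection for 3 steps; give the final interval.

f(-1.5) = 1.375 > 0, so the root lies in [-2, -1.5]
f(-1.75) = -1.578125 < 0, so the root lies in [-1.75, -1.5]
f(-1.625) = 0.064453 > 0, so the root lies in [-1.75, -1.625]

[-1.75, -1.625]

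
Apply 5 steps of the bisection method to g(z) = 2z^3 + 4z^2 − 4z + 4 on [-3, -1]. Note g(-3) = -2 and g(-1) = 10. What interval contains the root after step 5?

[-2.9375, -2.875]

m = -2, g(m) = 12 (+); new bracket [-3, -2]
m = -2.5, g(m) = 7.75 (+); new bracket [-3, -2.5]
m = -2.75, g(m) = 3.65625 (+); new bracket [-3, -2.75]
m = -2.875, g(m) = 1.0352 (+); new bracket [-3, -2.875]
m = -2.9375, g(m) = -0.4292 (−); new bracket [-2.9375, -2.875]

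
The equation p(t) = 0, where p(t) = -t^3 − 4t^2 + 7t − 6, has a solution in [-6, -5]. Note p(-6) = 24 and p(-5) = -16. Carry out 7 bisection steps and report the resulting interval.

midpoint -5.5: p = 0.875 > 0 → [-5.5, -5]
midpoint -5.25: p = -8.296875 < 0 → [-5.5, -5.25]
midpoint -5.375: p = -3.900391 < 0 → [-5.5, -5.375]
midpoint -5.4375: p = -1.5608 < 0 → [-5.5, -5.4375]
midpoint -5.46875: p = -0.355 < 0 → [-5.5, -5.46875]
midpoint -5.484375: p = 0.257 > 0 → [-5.484375, -5.46875]
midpoint -5.4765625: p = -0.0498 < 0 → [-5.484375, -5.4765625]

[-5.484375, -5.4765625]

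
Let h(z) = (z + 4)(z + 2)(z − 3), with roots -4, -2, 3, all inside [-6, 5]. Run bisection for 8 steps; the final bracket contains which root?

z = -0.5 gives h = -18.375, negative; keep [-0.5, 5]
z = 2.25 gives h = -19.921875, negative; keep [2.25, 5]
z = 3.625 gives h = 26.806641, positive; keep [2.25, 3.625]
z = 2.9375 gives h = -2.1409, negative; keep [2.9375, 3.625]
z = 3.28125 gives h = 10.8152, positive; keep [2.9375, 3.28125]
z = 3.109375 gives h = 3.973, positive; keep [2.9375, 3.109375]
z = 3.0234375 gives h = 0.8269, positive; keep [2.9375, 3.0234375]
z = 2.98046875 gives h = -0.679, negative; keep [2.98046875, 3.0234375]

3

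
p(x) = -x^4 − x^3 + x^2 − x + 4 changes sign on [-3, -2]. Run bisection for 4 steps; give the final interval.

[-2.125, -2.0625]

m = -2.5, p(m) = -10.6875 (−); new bracket [-2.5, -2]
m = -2.25, p(m) = -2.925781 (−); new bracket [-2.25, -2]
m = -2.125, p(m) = -0.154541 (−); new bracket [-2.125, -2]
m = -2.0625, p(m) = 0.9944 (+); new bracket [-2.125, -2.0625]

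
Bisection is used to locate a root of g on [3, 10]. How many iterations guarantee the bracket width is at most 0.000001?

23

Width after n steps is 7/2^n. Need 2^n ≥ 7/0.000001 = 7000000.
2^22 = 4194304 < 7000000 ≤ 2^23 = 8388608, so n = 23.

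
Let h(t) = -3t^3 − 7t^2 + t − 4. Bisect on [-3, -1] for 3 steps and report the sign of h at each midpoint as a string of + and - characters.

--+

h(-2) = -10 < 0, so the root lies in [-3, -2]
h(-2.5) = -3.375 < 0, so the root lies in [-3, -2.5]
h(-2.75) = 2.703125 > 0, so the root lies in [-2.75, -2.5]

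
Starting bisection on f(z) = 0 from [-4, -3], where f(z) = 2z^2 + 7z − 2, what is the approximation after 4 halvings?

-3.8125

midpoint -3.5: f = -2 < 0 → [-4, -3.5]
midpoint -3.75: f = -0.125 < 0 → [-4, -3.75]
midpoint -3.875: f = 0.90625 > 0 → [-3.875, -3.75]
midpoint -3.8125: f = 0.3828 > 0 → [-3.8125, -3.75]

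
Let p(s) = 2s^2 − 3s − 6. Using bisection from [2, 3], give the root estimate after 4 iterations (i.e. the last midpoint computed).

m = 2.5, p(m) = -1 (−); new bracket [2.5, 3]
m = 2.75, p(m) = 0.875 (+); new bracket [2.5, 2.75]
m = 2.625, p(m) = -0.09375 (−); new bracket [2.625, 2.75]
m = 2.6875, p(m) = 0.3828 (+); new bracket [2.625, 2.6875]

2.6875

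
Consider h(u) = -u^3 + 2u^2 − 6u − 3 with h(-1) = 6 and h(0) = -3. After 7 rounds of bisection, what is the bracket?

[-0.4296875, -0.421875]

midpoint -0.5: h = 0.625 > 0 → [-0.5, 0]
midpoint -0.25: h = -1.359375 < 0 → [-0.5, -0.25]
midpoint -0.375: h = -0.416016 < 0 → [-0.5, -0.375]
midpoint -0.4375: h = 0.0916 > 0 → [-0.4375, -0.375]
midpoint -0.40625: h = -0.1654 < 0 → [-0.4375, -0.40625]
midpoint -0.421875: h = -0.0377 < 0 → [-0.4375, -0.421875]
midpoint -0.4296875: h = 0.0267 > 0 → [-0.4296875, -0.421875]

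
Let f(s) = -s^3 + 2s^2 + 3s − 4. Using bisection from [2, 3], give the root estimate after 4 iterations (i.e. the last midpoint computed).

f(2.5) = 0.375 > 0, so the root lies in [2.5, 3]
f(2.75) = -1.421875 < 0, so the root lies in [2.5, 2.75]
f(2.625) = -0.431641 < 0, so the root lies in [2.5, 2.625]
f(2.5625) = -0.0061 < 0, so the root lies in [2.5, 2.5625]

2.5625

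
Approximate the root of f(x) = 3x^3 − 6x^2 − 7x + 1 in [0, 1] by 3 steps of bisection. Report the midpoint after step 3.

0.125

midpoint 0.5: f = -3.625 < 0 → [0, 0.5]
midpoint 0.25: f = -1.078125 < 0 → [0, 0.25]
midpoint 0.125: f = 0.037109 > 0 → [0.125, 0.25]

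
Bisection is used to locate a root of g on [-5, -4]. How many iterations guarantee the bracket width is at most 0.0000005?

Width after n steps is 1/2^n. Need 2^n ≥ 1/0.0000005 = 2000000.
2^20 = 1048576 < 2000000 ≤ 2^21 = 2097152, so n = 21.

21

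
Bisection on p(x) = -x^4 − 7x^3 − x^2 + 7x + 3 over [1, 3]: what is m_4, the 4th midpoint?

x = 2 gives p = -59, negative; keep [1, 2]
x = 1.5 gives p = -17.4375, negative; keep [1, 1.5]
x = 1.25 gives p = -5.925781, negative; keep [1, 1.25]
x = 1.125 gives p = -1.9592, negative; keep [1, 1.125]

1.125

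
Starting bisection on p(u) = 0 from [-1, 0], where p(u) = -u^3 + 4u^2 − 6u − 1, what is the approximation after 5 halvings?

p(-0.5) = 3.125 > 0, so the root lies in [-0.5, 0]
p(-0.25) = 0.765625 > 0, so the root lies in [-0.25, 0]
p(-0.125) = -0.185547 < 0, so the root lies in [-0.25, -0.125]
p(-0.1875) = 0.2722 > 0, so the root lies in [-0.1875, -0.125]
p(-0.15625) = 0.039 > 0, so the root lies in [-0.15625, -0.125]

-0.15625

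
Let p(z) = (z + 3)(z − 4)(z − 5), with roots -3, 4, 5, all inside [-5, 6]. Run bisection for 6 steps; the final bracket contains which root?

-3

m = 0.5, p(m) = 55.125 (+); new bracket [-5, 0.5]
m = -2.25, p(m) = 33.984375 (+); new bracket [-5, -2.25]
m = -3.625, p(m) = -41.103516 (−); new bracket [-3.625, -2.25]
m = -2.9375, p(m) = 3.4417 (+); new bracket [-3.625, -2.9375]
m = -3.28125, p(m) = -16.9588 (−); new bracket [-3.28125, -2.9375]
m = -3.109375, p(m) = -6.3058 (−); new bracket [-3.109375, -2.9375]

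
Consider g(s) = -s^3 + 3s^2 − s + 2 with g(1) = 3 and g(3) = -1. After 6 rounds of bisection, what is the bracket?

m = 2, g(m) = 4 (+); new bracket [2, 3]
m = 2.5, g(m) = 2.625 (+); new bracket [2.5, 3]
m = 2.75, g(m) = 1.140625 (+); new bracket [2.75, 3]
m = 2.875, g(m) = 0.1582 (+); new bracket [2.875, 3]
m = 2.9375, g(m) = -0.3982 (−); new bracket [2.875, 2.9375]
m = 2.90625, g(m) = -0.1144 (−); new bracket [2.875, 2.90625]

[2.875, 2.90625]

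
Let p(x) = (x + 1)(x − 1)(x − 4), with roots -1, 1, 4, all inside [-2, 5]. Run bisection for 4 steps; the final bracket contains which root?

4

x = 1.5 gives p = -3.125, negative; keep [1.5, 5]
x = 3.25 gives p = -7.171875, negative; keep [3.25, 5]
x = 4.125 gives p = 2.001953, positive; keep [3.25, 4.125]
x = 3.6875 gives p = -3.9368, negative; keep [3.6875, 4.125]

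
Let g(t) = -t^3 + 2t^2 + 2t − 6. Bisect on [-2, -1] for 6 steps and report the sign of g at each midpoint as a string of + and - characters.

m = -1.5, g(m) = -1.125 (−); new bracket [-2, -1.5]
m = -1.75, g(m) = 1.984375 (+); new bracket [-1.75, -1.5]
m = -1.625, g(m) = 0.322266 (+); new bracket [-1.625, -1.5]
m = -1.5625, g(m) = -0.4275 (−); new bracket [-1.625, -1.5625]
m = -1.59375, g(m) = -0.0592 (−); new bracket [-1.625, -1.59375]
m = -1.609375, g(m) = 0.1298 (+); new bracket [-1.609375, -1.59375]

-++--+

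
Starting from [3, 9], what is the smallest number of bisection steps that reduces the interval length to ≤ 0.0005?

14

Width after n steps is 6/2^n. Need 2^n ≥ 6/0.0005 = 12000.
2^13 = 8192 < 12000 ≤ 2^14 = 16384, so n = 14.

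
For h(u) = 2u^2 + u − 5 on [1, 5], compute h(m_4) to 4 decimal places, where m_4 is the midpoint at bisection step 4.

-0.6250

m = 3, h(m) = 16 (+); new bracket [1, 3]
m = 2, h(m) = 5 (+); new bracket [1, 2]
m = 1.5, h(m) = 1 (+); new bracket [1, 1.5]
m = 1.25, h(m) = -0.625 (−); new bracket [1.25, 1.5]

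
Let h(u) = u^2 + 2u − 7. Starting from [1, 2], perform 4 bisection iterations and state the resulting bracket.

[1.8125, 1.875]

m = 1.5, h(m) = -1.75 (−); new bracket [1.5, 2]
m = 1.75, h(m) = -0.4375 (−); new bracket [1.75, 2]
m = 1.875, h(m) = 0.265625 (+); new bracket [1.75, 1.875]
m = 1.8125, h(m) = -0.0898 (−); new bracket [1.8125, 1.875]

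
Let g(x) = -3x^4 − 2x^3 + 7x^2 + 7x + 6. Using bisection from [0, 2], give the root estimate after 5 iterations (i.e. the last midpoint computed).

g(1) = 15 > 0, so the root lies in [1, 2]
g(1.5) = 10.3125 > 0, so the root lies in [1.5, 2]
g(1.75) = 0.832031 > 0, so the root lies in [1.75, 2]
g(1.875) = -6.5281 < 0, so the root lies in [1.75, 1.875]
g(1.8125) = -2.6019 < 0, so the root lies in [1.75, 1.8125]

1.8125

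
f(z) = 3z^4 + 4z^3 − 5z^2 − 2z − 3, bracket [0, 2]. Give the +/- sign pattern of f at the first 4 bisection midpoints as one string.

z = 1 gives f = -3, negative; keep [1, 2]
z = 1.5 gives f = 11.4375, positive; keep [1, 1.5]
z = 1.25 gives f = 1.824219, positive; keep [1, 1.25]
z = 1.125 gives f = -1.0774, negative; keep [1.125, 1.25]

-++-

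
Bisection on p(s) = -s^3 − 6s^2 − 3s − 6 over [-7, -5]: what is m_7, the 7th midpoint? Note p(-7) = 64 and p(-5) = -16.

s = -6 gives p = 12, positive; keep [-6, -5]
s = -5.5 gives p = -4.625, negative; keep [-6, -5.5]
s = -5.75 gives p = 2.984375, positive; keep [-5.75, -5.5]
s = -5.625 gives p = -0.9902, negative; keep [-5.75, -5.625]
s = -5.6875 gives p = 0.9539, positive; keep [-5.6875, -5.625]
s = -5.65625 gives p = -0.0289, negative; keep [-5.6875, -5.65625]
s = -5.671875 gives p = 0.4598, positive; keep [-5.671875, -5.65625]

-5.671875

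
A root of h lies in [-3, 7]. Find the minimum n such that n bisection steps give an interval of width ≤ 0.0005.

Width after n steps is 10/2^n. Need 2^n ≥ 10/0.0005 = 20000.
2^14 = 16384 < 20000 ≤ 2^15 = 32768, so n = 15.

15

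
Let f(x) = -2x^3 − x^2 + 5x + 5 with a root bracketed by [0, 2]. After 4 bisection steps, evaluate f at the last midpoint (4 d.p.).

midpoint 1: f = 7 > 0 → [1, 2]
midpoint 1.5: f = 3.5 > 0 → [1.5, 2]
midpoint 1.75: f = -0.03125 < 0 → [1.5, 1.75]
midpoint 1.625: f = 1.9023 > 0 → [1.625, 1.75]

1.9023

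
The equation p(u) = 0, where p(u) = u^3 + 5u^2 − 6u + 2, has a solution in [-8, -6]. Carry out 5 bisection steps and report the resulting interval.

m = -7, p(m) = -54 (−); new bracket [-7, -6]
m = -6.5, p(m) = -22.375 (−); new bracket [-6.5, -6]
m = -6.25, p(m) = -9.328125 (−); new bracket [-6.25, -6]
m = -6.125, p(m) = -3.4551 (−); new bracket [-6.125, -6]
m = -6.0625, p(m) = -0.676 (−); new bracket [-6.0625, -6]

[-6.0625, -6]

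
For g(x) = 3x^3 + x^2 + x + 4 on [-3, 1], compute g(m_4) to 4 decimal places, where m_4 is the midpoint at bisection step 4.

midpoint -1: g = 1 > 0 → [-3, -1]
midpoint -2: g = -18 < 0 → [-2, -1]
midpoint -1.5: g = -5.375 < 0 → [-1.5, -1]
midpoint -1.25: g = -1.5469 < 0 → [-1.25, -1]

-1.5469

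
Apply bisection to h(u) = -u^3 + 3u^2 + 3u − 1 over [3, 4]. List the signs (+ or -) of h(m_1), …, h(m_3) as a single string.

+-+

midpoint 3.5: h = 3.375 > 0 → [3.5, 4]
midpoint 3.75: h = -0.296875 < 0 → [3.5, 3.75]
midpoint 3.625: h = 1.662109 > 0 → [3.625, 3.75]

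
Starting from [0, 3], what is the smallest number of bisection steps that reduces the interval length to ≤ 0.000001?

Width after n steps is 3/2^n. Need 2^n ≥ 3/0.000001 = 3000000.
2^21 = 2097152 < 3000000 ≤ 2^22 = 4194304, so n = 22.

22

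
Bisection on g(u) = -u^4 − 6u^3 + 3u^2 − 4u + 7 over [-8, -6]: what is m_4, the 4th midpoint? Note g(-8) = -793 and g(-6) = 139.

-6.625

u = -7 gives g = -161, negative; keep [-7, -6]
u = -6.5 gives g = 22.4375, positive; keep [-7, -6.5]
u = -6.75 gives g = -59.972656, negative; keep [-6.75, -6.5]
u = -6.625 gives g = -16.5627, negative; keep [-6.625, -6.5]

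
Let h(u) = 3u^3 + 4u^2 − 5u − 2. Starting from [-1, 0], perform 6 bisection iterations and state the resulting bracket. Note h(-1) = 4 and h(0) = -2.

h(-0.5) = 1.125 > 0, so the root lies in [-0.5, 0]
h(-0.25) = -0.546875 < 0, so the root lies in [-0.5, -0.25]
h(-0.375) = 0.279297 > 0, so the root lies in [-0.375, -0.25]
h(-0.3125) = -0.1384 < 0, so the root lies in [-0.375, -0.3125]
h(-0.34375) = 0.0695 > 0, so the root lies in [-0.34375, -0.3125]
h(-0.328125) = -0.0347 < 0, so the root lies in [-0.34375, -0.328125]

[-0.34375, -0.328125]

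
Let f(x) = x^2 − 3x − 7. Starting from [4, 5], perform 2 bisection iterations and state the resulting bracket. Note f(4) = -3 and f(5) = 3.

[4.5, 4.75]

f(4.5) = -0.25 < 0, so the root lies in [4.5, 5]
f(4.75) = 1.3125 > 0, so the root lies in [4.5, 4.75]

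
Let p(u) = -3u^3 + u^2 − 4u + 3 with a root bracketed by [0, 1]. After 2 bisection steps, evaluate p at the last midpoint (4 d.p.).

-0.7031

m = 0.5, p(m) = 0.875 (+); new bracket [0.5, 1]
m = 0.75, p(m) = -0.703125 (−); new bracket [0.5, 0.75]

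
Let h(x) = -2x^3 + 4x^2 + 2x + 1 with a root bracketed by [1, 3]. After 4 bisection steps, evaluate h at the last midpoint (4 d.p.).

midpoint 2: h = 5 > 0 → [2, 3]
midpoint 2.5: h = -0.25 < 0 → [2, 2.5]
midpoint 2.25: h = 2.96875 > 0 → [2.25, 2.5]
midpoint 2.375: h = 1.5195 > 0 → [2.375, 2.5]

1.5195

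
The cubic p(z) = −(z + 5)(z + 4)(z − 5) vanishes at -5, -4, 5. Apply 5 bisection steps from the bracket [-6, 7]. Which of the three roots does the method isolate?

5

midpoint 0.5: p = 111.375 > 0 → [0.5, 7]
midpoint 3.75: p = 84.765625 > 0 → [3.75, 7]
midpoint 5.375: p = -36.474609 < 0 → [3.75, 5.375]
midpoint 4.5625: p = 35.822 > 0 → [4.5625, 5.375]
midpoint 4.96875: p = 2.794 > 0 → [4.96875, 5.375]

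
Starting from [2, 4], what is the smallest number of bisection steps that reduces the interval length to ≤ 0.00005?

16

Width after n steps is 2/2^n. Need 2^n ≥ 2/0.00005 = 40000.
2^15 = 32768 < 40000 ≤ 2^16 = 65536, so n = 16.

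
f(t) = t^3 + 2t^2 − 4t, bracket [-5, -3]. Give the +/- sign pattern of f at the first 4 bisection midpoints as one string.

---+

t = -4 gives f = -16, negative; keep [-4, -3]
t = -3.5 gives f = -4.375, negative; keep [-3.5, -3]
t = -3.25 gives f = -0.203125, negative; keep [-3.25, -3]
t = -3.125 gives f = 1.5137, positive; keep [-3.25, -3.125]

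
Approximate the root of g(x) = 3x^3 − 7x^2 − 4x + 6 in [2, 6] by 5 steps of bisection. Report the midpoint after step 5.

2.625

midpoint 4: g = 70 > 0 → [2, 4]
midpoint 3: g = 12 > 0 → [2, 3]
midpoint 2.5: g = -0.875 < 0 → [2.5, 3]
midpoint 2.75: g = 4.4531 > 0 → [2.5, 2.75]
midpoint 2.625: g = 1.5293 > 0 → [2.5, 2.625]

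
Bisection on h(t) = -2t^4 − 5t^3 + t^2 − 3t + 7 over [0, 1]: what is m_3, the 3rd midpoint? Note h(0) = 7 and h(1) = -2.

0.875

h(0.5) = 5 > 0, so the root lies in [0.5, 1]
h(0.75) = 2.570312 > 0, so the root lies in [0.75, 1]
h(0.875) = 0.618652 > 0, so the root lies in [0.875, 1]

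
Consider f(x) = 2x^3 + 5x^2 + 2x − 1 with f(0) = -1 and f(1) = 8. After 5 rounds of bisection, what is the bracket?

[0.25, 0.28125]

midpoint 0.5: f = 1.5 > 0 → [0, 0.5]
midpoint 0.25: f = -0.15625 < 0 → [0.25, 0.5]
midpoint 0.375: f = 0.558594 > 0 → [0.25, 0.375]
midpoint 0.3125: f = 0.1743 > 0 → [0.25, 0.3125]
midpoint 0.28125: f = 0.0025 > 0 → [0.25, 0.28125]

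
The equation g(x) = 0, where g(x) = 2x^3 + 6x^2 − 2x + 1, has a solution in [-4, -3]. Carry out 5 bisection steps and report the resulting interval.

[-3.375, -3.34375]

x = -3.5 gives g = -4.25, negative; keep [-3.5, -3]
x = -3.25 gives g = 2.21875, positive; keep [-3.5, -3.25]
x = -3.375 gives g = -0.792969, negative; keep [-3.375, -3.25]
x = -3.3125 gives g = 0.7671, positive; keep [-3.375, -3.3125]
x = -3.34375 gives g = 0.0008, positive; keep [-3.375, -3.34375]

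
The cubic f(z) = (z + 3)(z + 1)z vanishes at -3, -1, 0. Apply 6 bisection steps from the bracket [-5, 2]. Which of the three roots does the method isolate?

-3

f(-1.5) = 1.125 > 0, so the root lies in [-5, -1.5]
f(-3.25) = -1.828125 < 0, so the root lies in [-3.25, -1.5]
f(-2.375) = 2.041016 > 0, so the root lies in [-3.25, -2.375]
f(-2.8125) = 0.9558 > 0, so the root lies in [-3.25, -2.8125]
f(-3.03125) = -0.1924 < 0, so the root lies in [-3.03125, -2.8125]
f(-2.921875) = 0.4387 > 0, so the root lies in [-3.03125, -2.921875]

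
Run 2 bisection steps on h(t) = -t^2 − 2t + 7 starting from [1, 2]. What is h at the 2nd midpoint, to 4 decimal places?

0.4375

t = 1.5 gives h = 1.75, positive; keep [1.5, 2]
t = 1.75 gives h = 0.4375, positive; keep [1.75, 2]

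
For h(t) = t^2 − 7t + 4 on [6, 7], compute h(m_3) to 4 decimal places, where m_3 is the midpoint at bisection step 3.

0.0156

h(6.5) = 0.75 > 0, so the root lies in [6, 6.5]
h(6.25) = -0.6875 < 0, so the root lies in [6.25, 6.5]
h(6.375) = 0.015625 > 0, so the root lies in [6.25, 6.375]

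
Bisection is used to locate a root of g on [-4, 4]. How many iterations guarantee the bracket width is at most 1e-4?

Width after n steps is 8/2^n. Need 2^n ≥ 8/1e-4 = 80000.
2^16 = 65536 < 80000 ≤ 2^17 = 131072, so n = 17.

17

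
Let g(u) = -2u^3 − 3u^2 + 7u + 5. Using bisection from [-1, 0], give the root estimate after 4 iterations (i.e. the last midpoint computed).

-0.5625

u = -0.5 gives g = 1, positive; keep [-1, -0.5]
u = -0.75 gives g = -1.09375, negative; keep [-0.75, -0.5]
u = -0.625 gives g = -0.058594, negative; keep [-0.625, -0.5]
u = -0.5625 gives g = 0.4692, positive; keep [-0.625, -0.5625]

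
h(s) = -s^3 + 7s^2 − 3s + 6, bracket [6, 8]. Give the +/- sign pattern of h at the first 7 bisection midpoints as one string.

-+-+-++

m = 7, h(m) = -15 (−); new bracket [6, 7]
m = 6.5, h(m) = 7.625 (+); new bracket [6.5, 7]
m = 6.75, h(m) = -2.859375 (−); new bracket [6.5, 6.75]
m = 6.625, h(m) = 2.584 (+); new bracket [6.625, 6.75]
m = 6.6875, h(m) = -0.0867 (−); new bracket [6.625, 6.6875]
m = 6.65625, h(m) = 1.2613 (+); new bracket [6.65625, 6.6875]
m = 6.671875, h(m) = 0.5905 (+); new bracket [6.671875, 6.6875]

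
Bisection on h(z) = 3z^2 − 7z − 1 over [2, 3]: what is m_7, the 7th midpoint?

2.4609375

z = 2.5 gives h = 0.25, positive; keep [2, 2.5]
z = 2.25 gives h = -1.5625, negative; keep [2.25, 2.5]
z = 2.375 gives h = -0.703125, negative; keep [2.375, 2.5]
z = 2.4375 gives h = -0.2383, negative; keep [2.4375, 2.5]
z = 2.46875 gives h = 0.0029, positive; keep [2.4375, 2.46875]
z = 2.453125 gives h = -0.1184, negative; keep [2.453125, 2.46875]
z = 2.4609375 gives h = -0.0579, negative; keep [2.4609375, 2.46875]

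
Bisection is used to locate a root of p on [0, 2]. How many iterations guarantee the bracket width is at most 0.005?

Width after n steps is 2/2^n. Need 2^n ≥ 2/0.005 = 400.
2^8 = 256 < 400 ≤ 2^9 = 512, so n = 9.

9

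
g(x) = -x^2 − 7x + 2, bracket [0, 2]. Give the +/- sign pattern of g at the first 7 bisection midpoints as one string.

--+---+

g(1) = -6 < 0, so the root lies in [0, 1]
g(0.5) = -1.75 < 0, so the root lies in [0, 0.5]
g(0.25) = 0.1875 > 0, so the root lies in [0.25, 0.5]
g(0.375) = -0.7656 < 0, so the root lies in [0.25, 0.375]
g(0.3125) = -0.2852 < 0, so the root lies in [0.25, 0.3125]
g(0.28125) = -0.0479 < 0, so the root lies in [0.25, 0.28125]
g(0.265625) = 0.0701 > 0, so the root lies in [0.265625, 0.28125]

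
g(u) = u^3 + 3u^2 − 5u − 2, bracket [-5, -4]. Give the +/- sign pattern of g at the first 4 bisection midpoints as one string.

---+

m = -4.5, g(m) = -9.875 (−); new bracket [-4.5, -4]
m = -4.25, g(m) = -3.328125 (−); new bracket [-4.25, -4]
m = -4.125, g(m) = -0.517578 (−); new bracket [-4.125, -4]
m = -4.0625, g(m) = 0.7771 (+); new bracket [-4.125, -4.0625]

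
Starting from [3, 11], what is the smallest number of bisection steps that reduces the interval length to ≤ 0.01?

Width after n steps is 8/2^n. Need 2^n ≥ 8/0.01 = 800.
2^9 = 512 < 800 ≤ 2^10 = 1024, so n = 10.

10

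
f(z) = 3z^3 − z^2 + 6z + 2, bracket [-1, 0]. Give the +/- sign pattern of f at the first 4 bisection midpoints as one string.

-+--

m = -0.5, f(m) = -1.625 (−); new bracket [-0.5, 0]
m = -0.25, f(m) = 0.390625 (+); new bracket [-0.5, -0.25]
m = -0.375, f(m) = -0.548828 (−); new bracket [-0.375, -0.25]
m = -0.3125, f(m) = -0.0642 (−); new bracket [-0.3125, -0.25]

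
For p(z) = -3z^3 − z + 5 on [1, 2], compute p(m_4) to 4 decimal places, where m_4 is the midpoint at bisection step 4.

z = 1.5 gives p = -6.625, negative; keep [1, 1.5]
z = 1.25 gives p = -2.109375, negative; keep [1, 1.25]
z = 1.125 gives p = -0.396484, negative; keep [1, 1.125]
z = 1.0625 gives p = 0.3391, positive; keep [1.0625, 1.125]

0.3391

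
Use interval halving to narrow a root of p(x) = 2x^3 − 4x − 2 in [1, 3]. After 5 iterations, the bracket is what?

p(2) = 6 > 0, so the root lies in [1, 2]
p(1.5) = -1.25 < 0, so the root lies in [1.5, 2]
p(1.75) = 1.71875 > 0, so the root lies in [1.5, 1.75]
p(1.625) = 0.082 > 0, so the root lies in [1.5, 1.625]
p(1.5625) = -0.6206 < 0, so the root lies in [1.5625, 1.625]

[1.5625, 1.625]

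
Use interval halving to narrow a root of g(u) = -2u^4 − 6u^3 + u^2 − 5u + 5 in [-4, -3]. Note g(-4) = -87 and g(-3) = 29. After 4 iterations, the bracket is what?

[-3.4375, -3.375]

m = -3.5, g(m) = -8.125 (−); new bracket [-3.5, -3]
m = -3.25, g(m) = 14.648438 (+); new bracket [-3.5, -3.25]
m = -3.375, g(m) = 4.433105 (+); new bracket [-3.5, -3.375]
m = -3.4375, g(m) = -1.5376 (−); new bracket [-3.4375, -3.375]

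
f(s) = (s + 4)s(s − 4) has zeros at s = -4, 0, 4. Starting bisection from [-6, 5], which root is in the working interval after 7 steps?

-4

s = -0.5 gives f = 7.875, positive; keep [-6, -0.5]
s = -3.25 gives f = 17.671875, positive; keep [-6, -3.25]
s = -4.625 gives f = -24.931641, negative; keep [-4.625, -3.25]
s = -3.9375 gives f = 1.9534, positive; keep [-4.625, -3.9375]
s = -4.28125 gives f = -9.9715, negative; keep [-4.28125, -3.9375]
s = -4.109375 gives f = -3.6449, negative; keep [-4.109375, -3.9375]
s = -4.0234375 gives f = -0.7566, negative; keep [-4.0234375, -3.9375]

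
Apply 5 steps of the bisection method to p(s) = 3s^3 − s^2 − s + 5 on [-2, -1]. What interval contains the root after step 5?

s = -1.5 gives p = -5.875, negative; keep [-1.5, -1]
s = -1.25 gives p = -1.171875, negative; keep [-1.25, -1]
s = -1.125 gives p = 0.587891, positive; keep [-1.25, -1.125]
s = -1.1875 gives p = -0.2463, negative; keep [-1.1875, -1.125]
s = -1.15625 gives p = 0.1819, positive; keep [-1.1875, -1.15625]

[-1.1875, -1.15625]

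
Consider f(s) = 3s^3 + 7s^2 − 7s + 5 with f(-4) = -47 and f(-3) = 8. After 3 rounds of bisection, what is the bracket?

[-3.25, -3.125]

f(-3.5) = -13.375 < 0, so the root lies in [-3.5, -3]
f(-3.25) = -1.296875 < 0, so the root lies in [-3.25, -3]
f(-3.125) = 3.681641 > 0, so the root lies in [-3.25, -3.125]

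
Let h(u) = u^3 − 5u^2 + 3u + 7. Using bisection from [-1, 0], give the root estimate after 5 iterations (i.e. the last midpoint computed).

midpoint -0.5: h = 4.125 > 0 → [-1, -0.5]
midpoint -0.75: h = 1.515625 > 0 → [-1, -0.75]
midpoint -0.875: h = -0.123047 < 0 → [-0.875, -0.75]
midpoint -0.8125: h = 0.7253 > 0 → [-0.875, -0.8125]
midpoint -0.84375: h = 0.3085 > 0 → [-0.875, -0.84375]

-0.84375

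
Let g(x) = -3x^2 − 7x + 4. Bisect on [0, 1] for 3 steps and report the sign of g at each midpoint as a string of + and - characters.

m = 0.5, g(m) = -0.25 (−); new bracket [0, 0.5]
m = 0.25, g(m) = 2.0625 (+); new bracket [0.25, 0.5]
m = 0.375, g(m) = 0.953125 (+); new bracket [0.375, 0.5]

-++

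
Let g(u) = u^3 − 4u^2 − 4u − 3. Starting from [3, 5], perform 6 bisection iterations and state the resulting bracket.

g(4) = -19 < 0, so the root lies in [4, 5]
g(4.5) = -10.875 < 0, so the root lies in [4.5, 5]
g(4.75) = -5.078125 < 0, so the root lies in [4.75, 5]
g(4.875) = -1.7051 < 0, so the root lies in [4.875, 5]
g(4.9375) = 0.1052 > 0, so the root lies in [4.875, 4.9375]
g(4.90625) = -0.8104 < 0, so the root lies in [4.90625, 4.9375]

[4.90625, 4.9375]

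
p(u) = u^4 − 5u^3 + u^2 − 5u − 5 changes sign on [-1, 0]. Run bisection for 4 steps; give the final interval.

midpoint -0.5: p = -1.5625 < 0 → [-1, -0.5]
midpoint -0.75: p = 1.738281 > 0 → [-0.75, -0.5]
midpoint -0.625: p = -0.111084 < 0 → [-0.75, -0.625]
midpoint -0.6875: p = 0.7583 > 0 → [-0.6875, -0.625]

[-0.6875, -0.625]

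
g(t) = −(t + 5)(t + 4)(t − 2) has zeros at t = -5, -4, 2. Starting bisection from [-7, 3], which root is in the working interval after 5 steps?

2

m = -2, g(m) = 24 (+); new bracket [-2, 3]
m = 0.5, g(m) = 37.125 (+); new bracket [0.5, 3]
m = 1.75, g(m) = 9.703125 (+); new bracket [1.75, 3]
m = 2.375, g(m) = -17.6309 (−); new bracket [1.75, 2.375]
m = 2.0625, g(m) = -2.676 (−); new bracket [1.75, 2.0625]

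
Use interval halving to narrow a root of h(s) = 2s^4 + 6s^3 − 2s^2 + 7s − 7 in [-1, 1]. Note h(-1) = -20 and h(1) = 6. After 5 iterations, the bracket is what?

s = 0 gives h = -7, negative; keep [0, 1]
s = 0.5 gives h = -3.125, negative; keep [0.5, 1]
s = 0.75 gives h = 0.289062, positive; keep [0.5, 0.75]
s = 0.625 gives h = -1.6362, negative; keep [0.625, 0.75]
s = 0.6875 gives h = -0.7363, negative; keep [0.6875, 0.75]

[0.6875, 0.75]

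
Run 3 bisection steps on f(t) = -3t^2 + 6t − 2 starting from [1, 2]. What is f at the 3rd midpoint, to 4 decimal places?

-0.1719

midpoint 1.5: f = 0.25 > 0 → [1.5, 2]
midpoint 1.75: f = -0.6875 < 0 → [1.5, 1.75]
midpoint 1.625: f = -0.171875 < 0 → [1.5, 1.625]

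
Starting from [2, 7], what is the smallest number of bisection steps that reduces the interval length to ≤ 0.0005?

14

Width after n steps is 5/2^n. Need 2^n ≥ 5/0.0005 = 10000.
2^13 = 8192 < 10000 ≤ 2^14 = 16384, so n = 14.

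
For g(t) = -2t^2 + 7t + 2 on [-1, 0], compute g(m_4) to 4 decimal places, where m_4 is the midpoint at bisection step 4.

t = -0.5 gives g = -2, negative; keep [-0.5, 0]
t = -0.25 gives g = 0.125, positive; keep [-0.5, -0.25]
t = -0.375 gives g = -0.90625, negative; keep [-0.375, -0.25]
t = -0.3125 gives g = -0.3828, negative; keep [-0.3125, -0.25]

-0.3828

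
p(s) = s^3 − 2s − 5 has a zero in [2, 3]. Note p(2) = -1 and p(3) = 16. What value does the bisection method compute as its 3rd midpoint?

p(2.5) = 5.625 > 0, so the root lies in [2, 2.5]
p(2.25) = 1.890625 > 0, so the root lies in [2, 2.25]
p(2.125) = 0.345703 > 0, so the root lies in [2, 2.125]

2.125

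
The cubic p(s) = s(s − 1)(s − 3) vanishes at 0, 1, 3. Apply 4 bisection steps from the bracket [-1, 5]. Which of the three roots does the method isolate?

3

p(2) = -2 < 0, so the root lies in [2, 5]
p(3.5) = 4.375 > 0, so the root lies in [2, 3.5]
p(2.75) = -1.203125 < 0, so the root lies in [2.75, 3.5]
p(3.125) = 0.8301 > 0, so the root lies in [2.75, 3.125]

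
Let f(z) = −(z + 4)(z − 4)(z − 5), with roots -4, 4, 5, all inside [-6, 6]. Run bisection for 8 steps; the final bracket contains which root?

-4

midpoint 0: f = -80 < 0 → [-6, 0]
midpoint -3: f = -56 < 0 → [-6, -3]
midpoint -4.5: f = 40.375 > 0 → [-4.5, -3]
midpoint -3.75: f = -16.9531 < 0 → [-4.5, -3.75]
midpoint -4.125: f = 9.2676 > 0 → [-4.125, -3.75]
midpoint -3.9375: f = -4.4338 < 0 → [-4.125, -3.9375]
midpoint -4.03125: f = 2.2666 > 0 → [-4.03125, -3.9375]
midpoint -3.984375: f = -1.1209 < 0 → [-4.03125, -3.984375]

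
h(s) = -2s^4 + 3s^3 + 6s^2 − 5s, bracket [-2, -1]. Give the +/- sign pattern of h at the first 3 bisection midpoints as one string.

+--

h(-1.5) = 0.75 > 0, so the root lies in [-2, -1.5]
h(-1.75) = -7.710938 < 0, so the root lies in [-1.75, -1.5]
h(-1.625) = -2.850098 < 0, so the root lies in [-1.625, -1.5]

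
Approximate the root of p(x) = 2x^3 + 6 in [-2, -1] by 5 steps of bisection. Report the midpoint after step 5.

-1.46875

x = -1.5 gives p = -0.75, negative; keep [-1.5, -1]
x = -1.25 gives p = 2.09375, positive; keep [-1.5, -1.25]
x = -1.375 gives p = 0.800781, positive; keep [-1.5, -1.375]
x = -1.4375 gives p = 0.0591, positive; keep [-1.5, -1.4375]
x = -1.46875 gives p = -0.3369, negative; keep [-1.46875, -1.4375]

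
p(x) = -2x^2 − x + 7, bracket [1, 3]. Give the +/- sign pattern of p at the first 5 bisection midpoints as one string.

-+-+-

x = 2 gives p = -3, negative; keep [1, 2]
x = 1.5 gives p = 1, positive; keep [1.5, 2]
x = 1.75 gives p = -0.875, negative; keep [1.5, 1.75]
x = 1.625 gives p = 0.0938, positive; keep [1.625, 1.75]
x = 1.6875 gives p = -0.3828, negative; keep [1.625, 1.6875]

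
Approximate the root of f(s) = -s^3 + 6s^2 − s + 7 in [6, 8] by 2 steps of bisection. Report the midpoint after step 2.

6.5

f(7) = -49 < 0, so the root lies in [6, 7]
f(6.5) = -20.625 < 0, so the root lies in [6, 6.5]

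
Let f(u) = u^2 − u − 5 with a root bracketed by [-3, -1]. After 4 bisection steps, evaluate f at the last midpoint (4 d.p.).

0.3906

u = -2 gives f = 1, positive; keep [-2, -1]
u = -1.5 gives f = -1.25, negative; keep [-2, -1.5]
u = -1.75 gives f = -0.1875, negative; keep [-2, -1.75]
u = -1.875 gives f = 0.3906, positive; keep [-1.875, -1.75]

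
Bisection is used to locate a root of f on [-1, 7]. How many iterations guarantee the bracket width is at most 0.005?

Width after n steps is 8/2^n. Need 2^n ≥ 8/0.005 = 1600.
2^10 = 1024 < 1600 ≤ 2^11 = 2048, so n = 11.

11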